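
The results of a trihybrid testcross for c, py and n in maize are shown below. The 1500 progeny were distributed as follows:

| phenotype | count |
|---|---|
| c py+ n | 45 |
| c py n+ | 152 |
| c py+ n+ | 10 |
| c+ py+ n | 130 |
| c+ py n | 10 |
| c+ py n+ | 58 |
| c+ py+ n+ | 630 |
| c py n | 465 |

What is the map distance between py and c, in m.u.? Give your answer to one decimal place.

The two most frequent reciprocal classes, c+ py+ n+ and c py n, are the parental types, so the F1 was c+ py+ n+ / c py n.
The two rarest classes, c py+ n+ and c+ py n, are the double crossovers. Comparing them with the parentals, only the c allele has switched, so c is the middle locus and the order is n – c – py.
Crossovers in the c–py interval produce the single-crossover classes c+ py n+ and c py+ n (58 + 45 = 103) plus the double crossovers (20).
RF(c–py) = (103 + 20) / 1500 = 123/1500 = 0.0820 → 8.2 m.u.

8.2 m.u.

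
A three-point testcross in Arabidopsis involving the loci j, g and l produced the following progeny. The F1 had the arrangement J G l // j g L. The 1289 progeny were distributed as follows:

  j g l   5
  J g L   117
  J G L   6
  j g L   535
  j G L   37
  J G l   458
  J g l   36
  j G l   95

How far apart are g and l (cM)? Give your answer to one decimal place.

The two rarest classes, J G L and j g l, are the double crossovers. Comparing them with the parentals, only the l allele has switched, so l is the middle locus and the order is j – l – g.
Crossovers in the l–g interval produce the single-crossover classes J g l and j G L (36 + 37 = 73) plus the double crossovers (11).
RF(l–g) = (73 + 11) / 1289 = 84/1289 = 0.0652 → 6.5 cM.

6.5 cM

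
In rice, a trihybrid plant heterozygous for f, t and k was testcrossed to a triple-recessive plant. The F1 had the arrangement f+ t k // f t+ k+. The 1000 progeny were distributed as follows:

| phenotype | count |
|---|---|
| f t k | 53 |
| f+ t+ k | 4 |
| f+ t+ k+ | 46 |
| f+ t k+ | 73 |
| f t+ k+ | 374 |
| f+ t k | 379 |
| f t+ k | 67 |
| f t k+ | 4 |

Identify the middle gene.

t

The two rarest classes, f+ t+ k and f t k+, are the double crossovers. Comparing them with the parentals, only the t allele has switched, so t is the middle locus and the order is k – t – f.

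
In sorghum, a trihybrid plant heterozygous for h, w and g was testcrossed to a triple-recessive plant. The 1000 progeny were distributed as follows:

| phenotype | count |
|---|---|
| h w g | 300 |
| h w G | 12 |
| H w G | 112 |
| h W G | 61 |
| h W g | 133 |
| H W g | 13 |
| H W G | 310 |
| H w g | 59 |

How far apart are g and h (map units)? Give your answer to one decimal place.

14.5 map units

The two most frequent reciprocal classes, H W G and h w g, are the parental types, so the F1 was H W G / h w g.
The two rarest classes, H W g and h w G, are the double crossovers. Comparing them with the parentals, only the g allele has switched, so g is the middle locus and the order is h – g – w.
Crossovers in the h–g interval produce the single-crossover classes h W G and H w g (61 + 59 = 120) plus the double crossovers (25).
RF(h–g) = (120 + 25) / 1000 = 145/1000 = 0.1450 → 14.5 map units.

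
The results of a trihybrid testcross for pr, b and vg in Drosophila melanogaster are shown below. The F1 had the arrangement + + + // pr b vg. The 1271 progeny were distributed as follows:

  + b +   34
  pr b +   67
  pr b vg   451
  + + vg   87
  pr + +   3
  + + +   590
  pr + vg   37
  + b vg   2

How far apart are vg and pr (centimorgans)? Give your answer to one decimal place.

12.5 centimorgans

The two rarest classes, pr + + and + b vg, are the double crossovers. Comparing them with the parentals, only the pr allele has switched, so pr is the middle locus and the order is vg – pr – b.
Crossovers in the vg–pr interval produce the single-crossover classes + + vg and pr b + (87 + 67 = 154) plus the double crossovers (5).
RF(vg–pr) = (154 + 5) / 1271 = 159/1271 = 0.1251 → 12.5 centimorgans.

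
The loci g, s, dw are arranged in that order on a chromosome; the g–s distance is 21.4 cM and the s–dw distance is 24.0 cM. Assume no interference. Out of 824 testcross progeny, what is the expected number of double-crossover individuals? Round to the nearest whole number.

Map distances give recombination frequencies of 0.214 and 0.240 for the two intervals.
With no interference, expected double-crossover frequency = 0.214 × 0.240 = 0.05136.
Expected number = 0.05136 × 824 = 42.32 ≈ 42.

42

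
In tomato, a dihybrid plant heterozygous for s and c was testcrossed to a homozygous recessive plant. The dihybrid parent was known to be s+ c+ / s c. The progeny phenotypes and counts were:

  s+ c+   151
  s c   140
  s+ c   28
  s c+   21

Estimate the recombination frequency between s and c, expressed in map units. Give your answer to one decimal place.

The recombinant classes are s+ c and s c+: 28 + 21 = 49.
Recombination frequency = 49/340 = 0.1441 ≈ 14.4%, i.e. 14.4 map units.

14.4 map units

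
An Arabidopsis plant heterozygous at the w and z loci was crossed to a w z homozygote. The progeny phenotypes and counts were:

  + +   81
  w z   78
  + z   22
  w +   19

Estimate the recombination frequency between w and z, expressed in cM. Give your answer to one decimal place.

The two most frequent classes, + + (81) and w z (78), are the parental types, so the F1 was + + / w z.
The recombinant classes are + z and w +: 22 + 19 = 41.
Recombination frequency = 41/200 = 0.2050 ≈ 20.5%, i.e. 20.5 cM.

20.5 cM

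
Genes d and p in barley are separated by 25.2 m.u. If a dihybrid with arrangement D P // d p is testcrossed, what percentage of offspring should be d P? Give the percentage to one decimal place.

A map distance of 25.2 m.u. corresponds to a recombination frequency of 0.252.
The F1 is D P / d p, so d P is a recombinant gamete class with expected frequency r/2 = 0.252/2 = 0.1260.
That is 0.1260 = 12.6% of the progeny.

12.6%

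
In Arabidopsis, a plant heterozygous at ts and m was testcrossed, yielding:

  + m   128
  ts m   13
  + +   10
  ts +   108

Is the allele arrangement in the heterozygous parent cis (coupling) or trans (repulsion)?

The two most frequent classes are + m (128) and ts + (108); these are the parental (non-recombinant) types.
So the F1 carried + m on one chromosome and ts + on the other — the recessive alleles are on opposite chromosomes (trans / repulsion).

trans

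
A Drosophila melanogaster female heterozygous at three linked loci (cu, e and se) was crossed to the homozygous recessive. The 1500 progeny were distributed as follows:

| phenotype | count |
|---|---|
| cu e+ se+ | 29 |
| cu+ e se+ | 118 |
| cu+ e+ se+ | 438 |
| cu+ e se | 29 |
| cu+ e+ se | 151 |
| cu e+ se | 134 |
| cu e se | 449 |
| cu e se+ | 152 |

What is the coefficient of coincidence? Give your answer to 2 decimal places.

0.78

The two most frequent reciprocal classes, cu e se and cu+ e+ se+, are the parental types, so the F1 was cu e se / cu+ e+ se+.
The two rarest classes, cu+ e se and cu e+ se+, are the double crossovers. Comparing them with the parentals, only the cu allele has switched, so cu is the middle locus and the order is e – cu – se.
e–cu: (252 + 58)/1500 = 0.2067; cu–se: (303 + 58)/1500 = 0.2407.
Expected DCO frequency = 0.2067 × 0.2407 ≈ 0.04975; observed = 58/1500 ≈ 0.03867.
Coefficient of coincidence = 0.03867/0.04975 ≈ 0.78.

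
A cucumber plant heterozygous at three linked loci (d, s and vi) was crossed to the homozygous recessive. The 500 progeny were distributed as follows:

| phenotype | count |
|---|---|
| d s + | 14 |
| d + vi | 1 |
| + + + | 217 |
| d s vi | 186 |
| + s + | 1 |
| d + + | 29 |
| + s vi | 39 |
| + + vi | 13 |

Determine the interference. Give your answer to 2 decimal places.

0.51

The two most frequent reciprocal classes, + + + and d s vi, are the parental types, so the F1 was + + + / d s vi.
The two rarest classes, + s + and d + vi, are the double crossovers. Comparing them with the parentals, only the s allele has switched, so s is the middle locus and the order is d – s – vi.
d–s: (68 + 2)/500 = 0.1400; s–vi: (27 + 2)/500 = 0.0580.
Expected DCO frequency = 0.1400 × 0.0580 ≈ 0.00812; observed = 2/500 ≈ 0.00400.
Coefficient of coincidence = 0.00400/0.00812 ≈ 0.49; interference = 1 − 0.49 = 0.51.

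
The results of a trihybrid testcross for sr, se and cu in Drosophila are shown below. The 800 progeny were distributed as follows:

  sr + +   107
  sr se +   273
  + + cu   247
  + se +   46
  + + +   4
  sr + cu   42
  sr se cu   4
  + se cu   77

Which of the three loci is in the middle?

cu

The two most frequent reciprocal classes, + + cu and sr se +, are the parental types, so the F1 was + + cu / sr se +.
The two rarest classes, + + + and sr se cu, are the double crossovers. Comparing them with the parentals, only the cu allele has switched, so cu is the middle locus and the order is se – cu – sr.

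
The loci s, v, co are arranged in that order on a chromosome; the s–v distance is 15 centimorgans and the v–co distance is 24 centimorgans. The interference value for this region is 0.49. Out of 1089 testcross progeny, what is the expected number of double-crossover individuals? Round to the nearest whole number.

Map distances give recombination frequencies of 0.150 and 0.240 for the two intervals.
With interference 0.49 (so coincidence = 0.51), expected double-crossover frequency = 0.150 × 0.240 × 0.51 = 0.01836.
Expected number = 0.01836 × 1089 = 19.99 ≈ 20.

20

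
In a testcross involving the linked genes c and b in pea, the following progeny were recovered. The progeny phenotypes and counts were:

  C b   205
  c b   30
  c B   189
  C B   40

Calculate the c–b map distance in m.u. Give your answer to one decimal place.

15.1 m.u.

The two most frequent classes, C b (205) and c B (189), are the parental types, so the F1 was C b / c B.
The recombinant classes are C B and c b: 40 + 30 = 70.
Recombination frequency = 70/464 = 0.1509 ≈ 15.1%, i.e. 15.1 m.u.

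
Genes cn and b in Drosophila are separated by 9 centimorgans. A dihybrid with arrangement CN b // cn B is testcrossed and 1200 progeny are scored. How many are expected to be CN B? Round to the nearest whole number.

54

A map distance of 9 centimorgans corresponds to a recombination frequency of 0.090.
The F1 is CN b / cn B, so CN B is a recombinant gamete class with expected frequency r/2 = 0.090/2 = 0.0450.
Expected number = 0.0450 × 1200 = 54.00 ≈ 54.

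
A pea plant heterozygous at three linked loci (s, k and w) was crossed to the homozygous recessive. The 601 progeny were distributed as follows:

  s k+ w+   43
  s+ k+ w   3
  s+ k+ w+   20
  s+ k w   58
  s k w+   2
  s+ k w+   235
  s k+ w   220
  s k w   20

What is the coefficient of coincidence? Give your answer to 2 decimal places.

The two most frequent reciprocal classes, s+ k w+ and s k+ w, are the parental types, so the F1 was s+ k w+ / s k+ w.
The two rarest classes, s k w+ and s+ k+ w, are the double crossovers. Comparing them with the parentals, only the s allele has switched, so s is the middle locus and the order is w – s – k.
w–s: (101 + 5)/601 = 0.1764; s–k: (40 + 5)/601 = 0.0749.
Expected DCO frequency = 0.1764 × 0.0749 ≈ 0.01321; observed = 5/601 ≈ 0.00832.
Coefficient of coincidence = 0.00832/0.01321 ≈ 0.63.

0.63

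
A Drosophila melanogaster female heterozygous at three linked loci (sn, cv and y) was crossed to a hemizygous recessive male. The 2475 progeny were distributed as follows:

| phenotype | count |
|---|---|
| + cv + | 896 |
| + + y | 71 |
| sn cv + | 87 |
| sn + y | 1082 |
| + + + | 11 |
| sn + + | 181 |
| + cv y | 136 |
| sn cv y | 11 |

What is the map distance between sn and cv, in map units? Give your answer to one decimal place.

The two most frequent reciprocal classes, sn + y and + cv +, are the parental types, so the F1 was sn + y / + cv +.
The two rarest classes, sn cv y and + + +, are the double crossovers. Comparing them with the parentals, only the cv allele has switched, so cv is the middle locus and the order is sn – cv – y.
Crossovers in the sn–cv interval produce the single-crossover classes + + y and sn cv + (71 + 87 = 158) plus the double crossovers (22).
RF(sn–cv) = (158 + 22) / 2475 = 180/2475 = 0.0727 → 7.3 map units.

7.3 map units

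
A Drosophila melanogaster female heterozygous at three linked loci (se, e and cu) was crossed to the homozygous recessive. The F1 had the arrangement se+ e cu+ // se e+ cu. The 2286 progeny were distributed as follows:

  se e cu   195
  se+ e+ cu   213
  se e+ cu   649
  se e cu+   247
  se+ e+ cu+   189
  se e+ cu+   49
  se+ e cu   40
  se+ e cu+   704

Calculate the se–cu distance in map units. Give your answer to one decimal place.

24.0 map units

The two rarest classes, se+ e cu and se e+ cu+, are the double crossovers. Comparing them with the parentals, only the cu allele has switched, so cu is the middle locus and the order is se – cu – e.
Crossovers in the se–cu interval produce the single-crossover classes se e cu+ and se+ e+ cu (247 + 213 = 460) plus the double crossovers (89).
RF(se–cu) = (460 + 89) / 2286 = 549/2286 = 0.2402 → 24.0 map units.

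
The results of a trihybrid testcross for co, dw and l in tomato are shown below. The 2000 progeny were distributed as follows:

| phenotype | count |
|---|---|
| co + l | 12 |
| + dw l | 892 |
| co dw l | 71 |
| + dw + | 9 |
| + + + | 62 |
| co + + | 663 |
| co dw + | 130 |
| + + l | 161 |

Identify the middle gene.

The two most frequent reciprocal classes, + dw l and co + +, are the parental types, so the F1 was + dw l / co + +.
The two rarest classes, + dw + and co + l, are the double crossovers. Comparing them with the parentals, only the l allele has switched, so l is the middle locus and the order is co – l – dw.

l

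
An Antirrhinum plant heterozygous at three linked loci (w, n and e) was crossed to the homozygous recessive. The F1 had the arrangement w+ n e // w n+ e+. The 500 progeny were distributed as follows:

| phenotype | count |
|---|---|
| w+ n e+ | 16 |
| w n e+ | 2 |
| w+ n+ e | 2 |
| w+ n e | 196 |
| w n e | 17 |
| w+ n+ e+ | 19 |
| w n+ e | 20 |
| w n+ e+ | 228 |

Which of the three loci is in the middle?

The two rarest classes, w+ n+ e and w n e+, are the double crossovers. Comparing them with the parentals, only the n allele has switched, so n is the middle locus and the order is w – n – e.

n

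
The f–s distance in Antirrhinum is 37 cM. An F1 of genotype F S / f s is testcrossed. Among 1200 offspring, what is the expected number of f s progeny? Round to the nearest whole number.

A map distance of 37 cM corresponds to a recombination frequency of 0.370.
The F1 is F S / f s, so f s is a parental gamete class with expected frequency (1 − r)/2 = 0.630/2 = 0.3150.
Expected number = 0.3150 × 1200 = 378.00 ≈ 378.

378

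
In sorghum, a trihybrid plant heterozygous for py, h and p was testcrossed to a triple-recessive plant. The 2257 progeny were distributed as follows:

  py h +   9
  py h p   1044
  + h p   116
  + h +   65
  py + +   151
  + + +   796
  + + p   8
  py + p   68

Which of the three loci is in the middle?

The two most frequent reciprocal classes, + + + and py h p, are the parental types, so the F1 was + + + / py h p.
The two rarest classes, + + p and py h +, are the double crossovers. Comparing them with the parentals, only the p allele has switched, so p is the middle locus and the order is py – p – h.

p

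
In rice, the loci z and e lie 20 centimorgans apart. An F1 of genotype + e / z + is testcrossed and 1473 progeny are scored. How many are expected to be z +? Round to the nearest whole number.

A map distance of 20 centimorgans corresponds to a recombination frequency of 0.200.
The F1 is + e / z +, so z + is a parental gamete class with expected frequency (1 − r)/2 = 0.800/2 = 0.4000.
Expected number = 0.4000 × 1473 = 589.20 ≈ 589.

589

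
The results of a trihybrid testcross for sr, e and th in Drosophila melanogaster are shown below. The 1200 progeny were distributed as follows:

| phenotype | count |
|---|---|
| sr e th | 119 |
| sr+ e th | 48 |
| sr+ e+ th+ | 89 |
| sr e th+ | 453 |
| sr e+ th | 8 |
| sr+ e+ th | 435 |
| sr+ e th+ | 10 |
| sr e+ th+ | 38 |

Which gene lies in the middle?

The two most frequent reciprocal classes, sr e th+ and sr+ e+ th, are the parental types, so the F1 was sr e th+ / sr+ e+ th.
The two rarest classes, sr+ e th+ and sr e+ th, are the double crossovers. Comparing them with the parentals, only the sr allele has switched, so sr is the middle locus and the order is th – sr – e.

sr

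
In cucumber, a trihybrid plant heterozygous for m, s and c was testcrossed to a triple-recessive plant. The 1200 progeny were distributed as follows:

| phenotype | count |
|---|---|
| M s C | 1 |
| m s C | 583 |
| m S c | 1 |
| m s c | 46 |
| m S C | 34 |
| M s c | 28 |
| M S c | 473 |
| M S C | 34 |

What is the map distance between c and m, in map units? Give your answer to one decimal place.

6.8 map units

The two most frequent reciprocal classes, M S c and m s C, are the parental types, so the F1 was M S c / m s C.
The two rarest classes, m S c and M s C, are the double crossovers. Comparing them with the parentals, only the m allele has switched, so m is the middle locus and the order is c – m – s.
Crossovers in the c–m interval produce the single-crossover classes M S C and m s c (34 + 46 = 80) plus the double crossovers (2).
RF(c–m) = (80 + 2) / 1200 = 82/1200 = 0.0683 → 6.8 map units.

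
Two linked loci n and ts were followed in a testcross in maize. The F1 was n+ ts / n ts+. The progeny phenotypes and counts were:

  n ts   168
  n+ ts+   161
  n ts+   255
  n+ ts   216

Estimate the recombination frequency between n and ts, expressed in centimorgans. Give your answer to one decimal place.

The recombinant classes are n+ ts+ and n ts: 161 + 168 = 329.
Recombination frequency = 329/800 = 0.4113 ≈ 41.1%, i.e. 41.1 centimorgans.

41.1 centimorgans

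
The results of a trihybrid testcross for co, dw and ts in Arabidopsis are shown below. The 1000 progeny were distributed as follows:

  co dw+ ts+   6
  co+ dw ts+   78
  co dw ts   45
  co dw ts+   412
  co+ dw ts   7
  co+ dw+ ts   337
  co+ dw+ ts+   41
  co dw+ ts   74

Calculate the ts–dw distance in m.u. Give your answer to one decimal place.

9.9 m.u.

The two most frequent reciprocal classes, co+ dw+ ts and co dw ts+, are the parental types, so the F1 was co+ dw+ ts / co dw ts+.
The two rarest classes, co+ dw ts and co dw+ ts+, are the double crossovers. Comparing them with the parentals, only the dw allele has switched, so dw is the middle locus and the order is ts – dw – co.
Crossovers in the ts–dw interval produce the single-crossover classes co+ dw+ ts+ and co dw ts (41 + 45 = 86) plus the double crossovers (13).
RF(ts–dw) = (86 + 13) / 1000 = 99/1000 = 0.0990 → 9.9 m.u.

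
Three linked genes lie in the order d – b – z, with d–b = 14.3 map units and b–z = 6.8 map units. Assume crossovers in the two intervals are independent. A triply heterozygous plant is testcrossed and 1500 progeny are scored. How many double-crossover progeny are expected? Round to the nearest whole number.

Map distances give recombination frequencies of 0.143 and 0.068 for the two intervals.
With no interference, expected double-crossover frequency = 0.143 × 0.068 = 0.00972.
Expected number = 0.00972 × 1500 = 14.59 ≈ 15.

15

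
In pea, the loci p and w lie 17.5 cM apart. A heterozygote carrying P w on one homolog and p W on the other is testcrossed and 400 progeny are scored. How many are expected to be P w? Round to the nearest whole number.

165

A map distance of 17.5 cM corresponds to a recombination frequency of 0.175.
The F1 is P w / p W, so P w is a parental gamete class with expected frequency (1 − r)/2 = 0.825/2 = 0.4125.
Expected number = 0.4125 × 400 = 165.00 ≈ 165.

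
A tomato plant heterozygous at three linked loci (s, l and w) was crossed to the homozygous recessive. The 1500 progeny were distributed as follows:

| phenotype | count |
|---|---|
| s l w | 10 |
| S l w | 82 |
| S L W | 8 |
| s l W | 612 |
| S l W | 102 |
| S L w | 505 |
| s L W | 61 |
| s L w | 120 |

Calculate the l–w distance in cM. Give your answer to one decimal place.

The two most frequent reciprocal classes, s l W and S L w, are the parental types, so the F1 was s l W / S L w.
The two rarest classes, s l w and S L W, are the double crossovers. Comparing them with the parentals, only the w allele has switched, so w is the middle locus and the order is s – w – l.
Crossovers in the w–l interval produce the single-crossover classes s L W and S l w (61 + 82 = 143) plus the double crossovers (18).
RF(w–l) = (143 + 18) / 1500 = 161/1500 = 0.1073 → 10.7 cM.

10.7 cM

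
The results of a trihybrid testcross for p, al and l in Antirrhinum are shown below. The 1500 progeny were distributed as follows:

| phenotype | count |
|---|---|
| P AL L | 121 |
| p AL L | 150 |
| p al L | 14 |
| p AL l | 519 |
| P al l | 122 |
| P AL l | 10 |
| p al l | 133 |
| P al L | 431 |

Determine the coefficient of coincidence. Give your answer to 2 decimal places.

0.44

The two most frequent reciprocal classes, p AL l and P al L, are the parental types, so the F1 was p AL l / P al L.
The two rarest classes, P AL l and p al L, are the double crossovers. Comparing them with the parentals, only the p allele has switched, so p is the middle locus and the order is al – p – l.
al–p: (254 + 24)/1500 = 0.1853; p–l: (272 + 24)/1500 = 0.1973.
Expected DCO frequency = 0.1853 × 0.1973 ≈ 0.03656; observed = 24/1500 ≈ 0.01600.
Coefficient of coincidence = 0.01600/0.03656 ≈ 0.44.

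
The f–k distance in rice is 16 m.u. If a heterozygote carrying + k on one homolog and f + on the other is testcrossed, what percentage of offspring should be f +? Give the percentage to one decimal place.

A map distance of 16 m.u. corresponds to a recombination frequency of 0.160.
The F1 is + k / f +, so f + is a parental gamete class with expected frequency (1 − r)/2 = 0.840/2 = 0.4200.
That is 0.4200 = 42.0% of the progeny.

42.0%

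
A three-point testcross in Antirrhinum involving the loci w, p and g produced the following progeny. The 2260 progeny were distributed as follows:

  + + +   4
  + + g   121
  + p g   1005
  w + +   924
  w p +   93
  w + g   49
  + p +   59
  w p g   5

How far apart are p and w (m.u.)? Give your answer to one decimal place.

9.9 m.u.

The two most frequent reciprocal classes, w + + and + p g, are the parental types, so the F1 was w + + / + p g.
The two rarest classes, + + + and w p g, are the double crossovers. Comparing them with the parentals, only the w allele has switched, so w is the middle locus and the order is g – w – p.
Crossovers in the w–p interval produce the single-crossover classes w p + and + + g (93 + 121 = 214) plus the double crossovers (9).
RF(w–p) = (214 + 9) / 2260 = 223/2260 = 0.0987 → 9.9 m.u.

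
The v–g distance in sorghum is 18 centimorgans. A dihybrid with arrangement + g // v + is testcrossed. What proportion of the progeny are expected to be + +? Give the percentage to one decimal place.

A map distance of 18 centimorgans corresponds to a recombination frequency of 0.180.
The F1 is + g / v +, so + + is a recombinant gamete class with expected frequency r/2 = 0.180/2 = 0.0900.
That is 0.0900 = 9.0% of the progeny.

9.0%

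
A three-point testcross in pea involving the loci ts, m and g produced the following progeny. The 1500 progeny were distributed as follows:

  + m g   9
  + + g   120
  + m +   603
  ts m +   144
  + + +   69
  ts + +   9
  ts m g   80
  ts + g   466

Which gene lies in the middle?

The two most frequent reciprocal classes, + m + and ts + g, are the parental types, so the F1 was + m + / ts + g.
The two rarest classes, + m g and ts + +, are the double crossovers. Comparing them with the parentals, only the g allele has switched, so g is the middle locus and the order is ts – g – m.

g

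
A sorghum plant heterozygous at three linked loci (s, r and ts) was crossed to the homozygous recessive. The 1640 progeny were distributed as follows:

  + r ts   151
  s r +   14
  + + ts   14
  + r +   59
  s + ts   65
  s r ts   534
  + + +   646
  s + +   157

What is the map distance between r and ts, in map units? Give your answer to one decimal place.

9.3 map units

The two most frequent reciprocal classes, s r ts and + + +, are the parental types, so the F1 was s r ts / + + +.
The two rarest classes, s r + and + + ts, are the double crossovers. Comparing them with the parentals, only the ts allele has switched, so ts is the middle locus and the order is r – ts – s.
Crossovers in the r–ts interval produce the single-crossover classes s + ts and + r + (65 + 59 = 124) plus the double crossovers (28).
RF(r–ts) = (124 + 28) / 1640 = 152/1640 = 0.0927 → 9.3 map units.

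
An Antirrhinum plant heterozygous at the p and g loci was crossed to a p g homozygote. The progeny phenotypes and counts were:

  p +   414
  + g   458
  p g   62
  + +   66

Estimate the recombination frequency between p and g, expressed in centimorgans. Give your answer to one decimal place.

12.8 centimorgans

The two most frequent classes, + g (458) and p + (414), are the parental types, so the F1 was + g / p +.
The recombinant classes are + + and p g: 66 + 62 = 128.
Recombination frequency = 128/1000 = 0.1280 ≈ 12.8%, i.e. 12.8 centimorgans.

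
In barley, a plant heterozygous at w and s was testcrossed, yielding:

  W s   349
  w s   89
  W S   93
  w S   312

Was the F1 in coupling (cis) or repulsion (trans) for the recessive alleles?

The two most frequent classes are W s (349) and w S (312); these are the parental (non-recombinant) types.
So the F1 carried W s on one chromosome and w S on the other — the recessive alleles are on opposite chromosomes (trans / repulsion).

trans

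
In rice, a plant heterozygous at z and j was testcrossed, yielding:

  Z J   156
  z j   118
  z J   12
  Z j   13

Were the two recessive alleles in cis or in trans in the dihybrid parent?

cis

The two most frequent classes are Z J (156) and z j (118); these are the parental (non-recombinant) types.
So the F1 carried Z J on one chromosome and z j on the other — the recessive alleles are on the same chromosome (cis / coupling).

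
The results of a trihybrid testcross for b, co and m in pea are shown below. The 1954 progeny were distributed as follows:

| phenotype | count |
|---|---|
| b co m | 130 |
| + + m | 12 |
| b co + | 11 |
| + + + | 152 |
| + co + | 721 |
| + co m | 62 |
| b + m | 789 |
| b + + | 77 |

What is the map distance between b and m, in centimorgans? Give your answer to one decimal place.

8.3 centimorgans

The two most frequent reciprocal classes, b + m and + co +, are the parental types, so the F1 was b + m / + co +.
The two rarest classes, + + m and b co +, are the double crossovers. Comparing them with the parentals, only the b allele has switched, so b is the middle locus and the order is co – b – m.
Crossovers in the b–m interval produce the single-crossover classes b + + and + co m (77 + 62 = 139) plus the double crossovers (23).
RF(b–m) = (139 + 23) / 1954 = 162/1954 = 0.0829 → 8.3 centimorgans.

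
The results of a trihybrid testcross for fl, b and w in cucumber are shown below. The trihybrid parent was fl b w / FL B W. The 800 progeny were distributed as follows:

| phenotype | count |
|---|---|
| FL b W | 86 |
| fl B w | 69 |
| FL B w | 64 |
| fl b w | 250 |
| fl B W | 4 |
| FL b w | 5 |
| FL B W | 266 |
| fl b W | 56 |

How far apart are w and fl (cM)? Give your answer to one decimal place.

16.1 cM

The two rarest classes, FL b w and fl B W, are the double crossovers. Comparing them with the parentals, only the fl allele has switched, so fl is the middle locus and the order is b – fl – w.
Crossovers in the fl–w interval produce the single-crossover classes fl b W and FL B w (56 + 64 = 120) plus the double crossovers (9).
RF(fl–w) = (120 + 9) / 800 = 129/800 = 0.1613 → 16.1 cM.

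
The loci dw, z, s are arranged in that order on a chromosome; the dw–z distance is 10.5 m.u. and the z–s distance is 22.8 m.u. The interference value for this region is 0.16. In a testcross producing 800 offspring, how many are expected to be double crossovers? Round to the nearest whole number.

16

Map distances give recombination frequencies of 0.105 and 0.228 for the two intervals.
With interference 0.16 (so coincidence = 0.84), expected double-crossover frequency = 0.105 × 0.228 × 0.84 = 0.02011.
Expected number = 0.02011 × 800 = 16.09 ≈ 16.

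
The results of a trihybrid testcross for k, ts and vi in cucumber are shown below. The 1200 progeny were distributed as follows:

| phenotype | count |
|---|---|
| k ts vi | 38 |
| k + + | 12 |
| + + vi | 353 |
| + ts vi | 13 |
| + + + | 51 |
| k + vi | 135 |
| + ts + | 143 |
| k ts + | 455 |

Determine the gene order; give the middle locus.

ts

The two most frequent reciprocal classes, k ts + and + + vi, are the parental types, so the F1 was k ts + / + + vi.
The two rarest classes, k + + and + ts vi, are the double crossovers. Comparing them with the parentals, only the ts allele has switched, so ts is the middle locus and the order is k – ts – vi.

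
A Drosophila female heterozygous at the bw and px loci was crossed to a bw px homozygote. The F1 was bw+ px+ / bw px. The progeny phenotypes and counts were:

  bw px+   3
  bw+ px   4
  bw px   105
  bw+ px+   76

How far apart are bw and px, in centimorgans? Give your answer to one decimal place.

3.7 centimorgans

The recombinant classes are bw+ px and bw px+: 4 + 3 = 7.
Recombination frequency = 7/188 = 0.0372 ≈ 3.7%, i.e. 3.7 centimorgans.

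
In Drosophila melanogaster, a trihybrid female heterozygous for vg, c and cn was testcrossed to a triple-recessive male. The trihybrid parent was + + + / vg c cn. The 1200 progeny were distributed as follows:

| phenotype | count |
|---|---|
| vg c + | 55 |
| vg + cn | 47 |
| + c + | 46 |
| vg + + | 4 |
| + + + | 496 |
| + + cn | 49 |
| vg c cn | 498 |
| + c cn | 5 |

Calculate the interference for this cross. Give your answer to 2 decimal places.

The two rarest classes, vg + + and + c cn, are the double crossovers. Comparing them with the parentals, only the vg allele has switched, so vg is the middle locus and the order is c – vg – cn.
c–vg: (93 + 9)/1200 = 0.0850; vg–cn: (104 + 9)/1200 = 0.0942.
Expected DCO frequency = 0.0850 × 0.0942 ≈ 0.00801; observed = 9/1200 ≈ 0.00750.
Coefficient of coincidence = 0.00750/0.00801 ≈ 0.94; interference = 1 − 0.94 = 0.06.

0.06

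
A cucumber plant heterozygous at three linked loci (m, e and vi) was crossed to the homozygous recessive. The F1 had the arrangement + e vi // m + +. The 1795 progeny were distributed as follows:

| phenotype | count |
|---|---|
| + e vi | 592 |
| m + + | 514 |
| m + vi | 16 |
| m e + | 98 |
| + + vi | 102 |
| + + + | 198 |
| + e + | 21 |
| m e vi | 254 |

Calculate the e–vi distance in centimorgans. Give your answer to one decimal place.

13.2 centimorgans

The two rarest classes, + e + and m + vi, are the double crossovers. Comparing them with the parentals, only the vi allele has switched, so vi is the middle locus and the order is m – vi – e.
Crossovers in the vi–e interval produce the single-crossover classes + + vi and m e + (102 + 98 = 200) plus the double crossovers (37).
RF(vi–e) = (200 + 37) / 1795 = 237/1795 = 0.1320 → 13.2 centimorgans.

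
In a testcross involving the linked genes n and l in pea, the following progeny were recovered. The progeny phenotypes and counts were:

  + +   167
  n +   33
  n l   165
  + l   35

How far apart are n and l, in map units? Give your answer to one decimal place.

17.0 map units

The two most frequent classes, + + (167) and n l (165), are the parental types, so the F1 was + + / n l.
The recombinant classes are + l and n +: 35 + 33 = 68.
Recombination frequency = 68/400 = 0.1700 ≈ 17.0%, i.e. 17.0 map units.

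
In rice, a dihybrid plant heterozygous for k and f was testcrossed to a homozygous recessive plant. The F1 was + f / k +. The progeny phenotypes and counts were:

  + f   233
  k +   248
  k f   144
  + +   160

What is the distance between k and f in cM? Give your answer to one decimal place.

38.7 cM

The recombinant classes are + + and k f: 160 + 144 = 304.
Recombination frequency = 304/785 = 0.3873 ≈ 38.7%, i.e. 38.7 cM.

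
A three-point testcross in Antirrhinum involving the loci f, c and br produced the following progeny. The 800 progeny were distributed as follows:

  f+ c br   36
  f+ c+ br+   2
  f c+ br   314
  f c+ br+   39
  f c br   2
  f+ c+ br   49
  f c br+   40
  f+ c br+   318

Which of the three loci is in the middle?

c

The two most frequent reciprocal classes, f+ c br+ and f c+ br, are the parental types, so the F1 was f+ c br+ / f c+ br.
The two rarest classes, f+ c+ br+ and f c br, are the double crossovers. Comparing them with the parentals, only the c allele has switched, so c is the middle locus and the order is br – c – f.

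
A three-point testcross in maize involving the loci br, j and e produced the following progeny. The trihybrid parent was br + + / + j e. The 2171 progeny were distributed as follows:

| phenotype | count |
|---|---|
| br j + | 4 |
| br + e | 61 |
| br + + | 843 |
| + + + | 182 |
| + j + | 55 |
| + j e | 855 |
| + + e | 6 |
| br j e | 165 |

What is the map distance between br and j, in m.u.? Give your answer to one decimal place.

The two rarest classes, br j + and + + e, are the double crossovers. Comparing them with the parentals, only the j allele has switched, so j is the middle locus and the order is br – j – e.
Crossovers in the br–j interval produce the single-crossover classes + + + and br j e (182 + 165 = 347) plus the double crossovers (10).
RF(br–j) = (347 + 10) / 2171 = 357/2171 = 0.1644 → 16.4 m.u.

16.4 m.u.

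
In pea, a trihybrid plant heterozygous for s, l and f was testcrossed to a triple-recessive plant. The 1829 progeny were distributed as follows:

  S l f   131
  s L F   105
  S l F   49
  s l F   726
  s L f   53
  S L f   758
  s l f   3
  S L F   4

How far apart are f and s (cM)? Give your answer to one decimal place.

The two most frequent reciprocal classes, s l F and S L f, are the parental types, so the F1 was s l F / S L f.
The two rarest classes, s l f and S L F, are the double crossovers. Comparing them with the parentals, only the f allele has switched, so f is the middle locus and the order is l – f – s.
Crossovers in the f–s interval produce the single-crossover classes S l F and s L f (49 + 53 = 102) plus the double crossovers (7).
RF(f–s) = (102 + 7) / 1829 = 109/1829 = 0.0596 → 6.0 cM.

6.0 cM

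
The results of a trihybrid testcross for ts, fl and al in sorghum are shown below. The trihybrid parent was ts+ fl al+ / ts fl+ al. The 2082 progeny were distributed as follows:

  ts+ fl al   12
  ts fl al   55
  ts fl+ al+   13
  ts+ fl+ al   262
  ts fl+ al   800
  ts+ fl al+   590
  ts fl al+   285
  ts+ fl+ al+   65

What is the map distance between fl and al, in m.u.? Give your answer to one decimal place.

7.0 m.u.

The two rarest classes, ts+ fl al and ts fl+ al+, are the double crossovers. Comparing them with the parentals, only the al allele has switched, so al is the middle locus and the order is ts – al – fl.
Crossovers in the al–fl interval produce the single-crossover classes ts+ fl+ al+ and ts fl al (65 + 55 = 120) plus the double crossovers (25).
RF(al–fl) = (120 + 25) / 2082 = 145/2082 = 0.0696 → 7.0 m.u.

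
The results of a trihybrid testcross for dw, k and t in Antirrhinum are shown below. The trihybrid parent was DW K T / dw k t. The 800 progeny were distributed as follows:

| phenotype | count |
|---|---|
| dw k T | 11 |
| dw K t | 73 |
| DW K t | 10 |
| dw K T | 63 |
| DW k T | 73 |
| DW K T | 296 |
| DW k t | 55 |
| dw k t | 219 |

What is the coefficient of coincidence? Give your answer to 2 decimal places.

0.72

The two rarest classes, DW K t and dw k T, are the double crossovers. Comparing them with the parentals, only the t allele has switched, so t is the middle locus and the order is k – t – dw.
k–t: (146 + 21)/800 = 0.2087; t–dw: (118 + 21)/800 = 0.1737.
Expected DCO frequency = 0.2087 × 0.1737 ≈ 0.03625; observed = 21/800 ≈ 0.02625.
Coefficient of coincidence = 0.02625/0.03625 ≈ 0.72.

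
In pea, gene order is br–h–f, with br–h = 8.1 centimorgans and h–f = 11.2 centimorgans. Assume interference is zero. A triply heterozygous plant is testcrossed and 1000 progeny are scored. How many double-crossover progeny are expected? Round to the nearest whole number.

Map distances give recombination frequencies of 0.081 and 0.112 for the two intervals.
With no interference, expected double-crossover frequency = 0.081 × 0.112 = 0.00907.
Expected number = 0.00907 × 1000 = 9.07 ≈ 9.

9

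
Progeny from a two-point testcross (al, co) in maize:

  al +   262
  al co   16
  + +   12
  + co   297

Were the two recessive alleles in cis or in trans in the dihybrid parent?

trans

The two most frequent classes are + co (297) and al + (262); these are the parental (non-recombinant) types.
So the F1 carried + co on one chromosome and al + on the other — the recessive alleles are on opposite chromosomes (trans / repulsion).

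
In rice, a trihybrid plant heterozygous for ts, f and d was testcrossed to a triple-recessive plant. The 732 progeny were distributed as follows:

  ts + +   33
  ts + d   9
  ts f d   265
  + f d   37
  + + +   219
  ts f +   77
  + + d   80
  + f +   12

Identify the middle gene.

f

The two most frequent reciprocal classes, ts f d and + + +, are the parental types, so the F1 was ts f d / + + +.
The two rarest classes, ts + d and + f +, are the double crossovers. Comparing them with the parentals, only the f allele has switched, so f is the middle locus and the order is ts – f – d.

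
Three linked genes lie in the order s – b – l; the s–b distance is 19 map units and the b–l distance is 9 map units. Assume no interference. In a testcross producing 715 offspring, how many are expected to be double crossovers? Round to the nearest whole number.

Map distances give recombination frequencies of 0.190 and 0.090 for the two intervals.
With no interference, expected double-crossover frequency = 0.190 × 0.090 = 0.01710.
Expected number = 0.01710 × 715 = 12.23 ≈ 12.

12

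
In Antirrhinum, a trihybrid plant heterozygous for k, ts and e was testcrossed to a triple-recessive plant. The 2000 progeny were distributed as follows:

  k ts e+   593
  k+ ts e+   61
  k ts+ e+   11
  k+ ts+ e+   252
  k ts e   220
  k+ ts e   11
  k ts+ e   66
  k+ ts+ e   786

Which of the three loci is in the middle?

The two most frequent reciprocal classes, k ts e+ and k+ ts+ e, are the parental types, so the F1 was k ts e+ / k+ ts+ e.
The two rarest classes, k ts+ e+ and k+ ts e, are the double crossovers. Comparing them with the parentals, only the ts allele has switched, so ts is the middle locus and the order is e – ts – k.

ts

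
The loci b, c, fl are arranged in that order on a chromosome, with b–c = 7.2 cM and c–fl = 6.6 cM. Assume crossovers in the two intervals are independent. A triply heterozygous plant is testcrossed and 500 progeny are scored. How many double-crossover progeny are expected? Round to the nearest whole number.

Map distances give recombination frequencies of 0.072 and 0.066 for the two intervals.
With no interference, expected double-crossover frequency = 0.072 × 0.066 = 0.00475.
Expected number = 0.00475 × 500 = 2.38 ≈ 2.

2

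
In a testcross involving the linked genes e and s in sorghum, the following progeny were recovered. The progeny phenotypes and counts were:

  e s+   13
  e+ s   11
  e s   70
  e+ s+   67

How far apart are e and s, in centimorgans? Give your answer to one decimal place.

14.9 centimorgans

The two most frequent classes, e+ s+ (67) and e s (70), are the parental types, so the F1 was e+ s+ / e s.
The recombinant classes are e+ s and e s+: 11 + 13 = 24.
Recombination frequency = 24/161 = 0.1491 ≈ 14.9%, i.e. 14.9 centimorgans.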